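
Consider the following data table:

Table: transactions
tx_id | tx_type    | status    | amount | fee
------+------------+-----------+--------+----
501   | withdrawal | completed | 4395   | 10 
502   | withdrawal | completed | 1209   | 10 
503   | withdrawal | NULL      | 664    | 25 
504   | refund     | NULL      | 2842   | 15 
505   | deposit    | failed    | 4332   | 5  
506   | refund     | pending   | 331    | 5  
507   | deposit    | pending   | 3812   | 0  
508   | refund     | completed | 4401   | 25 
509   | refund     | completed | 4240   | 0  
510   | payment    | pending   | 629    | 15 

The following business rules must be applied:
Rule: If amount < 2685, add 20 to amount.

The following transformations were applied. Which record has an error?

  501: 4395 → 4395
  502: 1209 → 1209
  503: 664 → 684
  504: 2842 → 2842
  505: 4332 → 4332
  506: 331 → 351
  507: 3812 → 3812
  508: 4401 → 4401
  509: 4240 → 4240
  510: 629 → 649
Record 502 has an error. The correct transformed value should be 1229, not 1209.

Step 1: Check each record against the rule
Step 2: Record 502 has amount = 1209
Step 3: Since 1209 < 2685, the bonus should have been applied
Step 4: Correct value = 1229, but claimed value = 1209
Conclusion: Record 502 has the error.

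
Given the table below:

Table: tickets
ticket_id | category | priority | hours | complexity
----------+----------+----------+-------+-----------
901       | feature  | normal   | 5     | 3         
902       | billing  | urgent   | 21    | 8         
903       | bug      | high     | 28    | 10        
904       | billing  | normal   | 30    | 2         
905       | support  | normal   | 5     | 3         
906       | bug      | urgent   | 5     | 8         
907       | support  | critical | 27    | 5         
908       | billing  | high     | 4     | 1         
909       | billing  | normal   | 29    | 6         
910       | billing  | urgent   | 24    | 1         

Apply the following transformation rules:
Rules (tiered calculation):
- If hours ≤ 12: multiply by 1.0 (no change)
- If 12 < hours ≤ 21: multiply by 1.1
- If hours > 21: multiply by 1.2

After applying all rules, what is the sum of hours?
207.7

Step 1: Tier 1 (hours ≤ 12): 4 records, sum = 19 × 1.0 = 19.0
Step 2: Tier 2 (12 < hours ≤ 21): 1 records, sum = 21 × 1.1 = 23.1
Step 3: Tier 3 (hours > 21): 5 records, sum = 138 × 1.2 = 165.6
Step 4: Final sum = 19.0 + 23.1 + 165.6 = 207.7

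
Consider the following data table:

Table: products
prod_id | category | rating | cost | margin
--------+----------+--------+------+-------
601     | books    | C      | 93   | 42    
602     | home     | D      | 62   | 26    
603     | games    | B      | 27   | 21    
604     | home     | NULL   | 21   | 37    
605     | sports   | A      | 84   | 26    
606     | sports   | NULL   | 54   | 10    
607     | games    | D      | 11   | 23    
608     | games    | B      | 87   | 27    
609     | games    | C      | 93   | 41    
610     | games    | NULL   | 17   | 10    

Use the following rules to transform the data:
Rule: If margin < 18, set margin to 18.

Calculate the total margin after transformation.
279

Step 1: 2 records have margin < 18
Step 2: These records originally summed to 20
Step 3: After setting to minimum: 2 × 18 = 36
Step 4: Unaffected records sum: 243
Step 5: Final sum = 36 + 243 = 279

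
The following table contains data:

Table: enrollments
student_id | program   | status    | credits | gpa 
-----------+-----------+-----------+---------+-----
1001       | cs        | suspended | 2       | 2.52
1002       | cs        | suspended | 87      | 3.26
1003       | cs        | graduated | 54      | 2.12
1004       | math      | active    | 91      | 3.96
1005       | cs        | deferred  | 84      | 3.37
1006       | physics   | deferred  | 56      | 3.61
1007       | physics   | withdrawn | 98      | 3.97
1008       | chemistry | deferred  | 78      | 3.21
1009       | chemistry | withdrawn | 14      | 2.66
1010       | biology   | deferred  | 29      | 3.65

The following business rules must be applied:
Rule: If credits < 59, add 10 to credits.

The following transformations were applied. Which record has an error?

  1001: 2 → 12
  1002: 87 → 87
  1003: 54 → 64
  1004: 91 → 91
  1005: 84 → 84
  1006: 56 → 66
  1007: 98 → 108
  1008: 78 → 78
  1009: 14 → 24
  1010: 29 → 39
Record 1007 has an error. The correct transformed value should be 98, not 108.

Step 1: Check each record against the rule
Step 2: Record 1007 has credits = 98
Step 3: Since 98 >= 59, the bonus should not have been applied
Step 4: Correct value = 98, but claimed value = 108
Conclusion: Record 1007 has the error.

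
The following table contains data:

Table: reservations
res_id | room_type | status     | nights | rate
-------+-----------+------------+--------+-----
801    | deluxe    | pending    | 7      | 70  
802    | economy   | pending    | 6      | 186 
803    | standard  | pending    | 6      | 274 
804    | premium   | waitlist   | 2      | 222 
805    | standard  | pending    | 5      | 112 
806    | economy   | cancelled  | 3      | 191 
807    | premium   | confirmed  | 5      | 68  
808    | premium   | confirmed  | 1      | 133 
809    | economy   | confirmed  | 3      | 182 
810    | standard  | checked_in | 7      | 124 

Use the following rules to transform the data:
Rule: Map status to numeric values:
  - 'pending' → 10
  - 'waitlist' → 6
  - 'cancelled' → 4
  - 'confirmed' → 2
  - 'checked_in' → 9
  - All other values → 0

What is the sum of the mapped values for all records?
65

Step 1: Apply mapping to each record
Step 2: Count by status:
  'pending': 4 records × 10 = 40
  'waitlist': 1 records × 6 = 6
  'cancelled': 1 records × 4 = 4
  'confirmed': 3 records × 2 = 6
  'checked_in': 1 records × 9 = 9
Step 3: Sum all mapped values = 65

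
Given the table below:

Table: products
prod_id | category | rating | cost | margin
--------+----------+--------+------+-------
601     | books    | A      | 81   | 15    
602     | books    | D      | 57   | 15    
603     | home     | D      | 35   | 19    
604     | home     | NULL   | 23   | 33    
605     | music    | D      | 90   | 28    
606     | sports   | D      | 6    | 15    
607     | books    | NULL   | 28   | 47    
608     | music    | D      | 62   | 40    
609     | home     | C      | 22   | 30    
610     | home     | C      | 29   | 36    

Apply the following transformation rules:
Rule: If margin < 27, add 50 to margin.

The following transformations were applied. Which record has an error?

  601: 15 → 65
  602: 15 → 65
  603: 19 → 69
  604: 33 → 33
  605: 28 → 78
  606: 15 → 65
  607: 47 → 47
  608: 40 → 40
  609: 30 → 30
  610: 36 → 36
Record 605 has an error. The correct transformed value should be 28, not 78.

Step 1: Check each record against the rule
Step 2: Record 605 has margin = 28
Step 3: Since 28 >= 27, the bonus should not have been applied
Step 4: Correct value = 28, but claimed value = 78
Conclusion: Record 605 has the error.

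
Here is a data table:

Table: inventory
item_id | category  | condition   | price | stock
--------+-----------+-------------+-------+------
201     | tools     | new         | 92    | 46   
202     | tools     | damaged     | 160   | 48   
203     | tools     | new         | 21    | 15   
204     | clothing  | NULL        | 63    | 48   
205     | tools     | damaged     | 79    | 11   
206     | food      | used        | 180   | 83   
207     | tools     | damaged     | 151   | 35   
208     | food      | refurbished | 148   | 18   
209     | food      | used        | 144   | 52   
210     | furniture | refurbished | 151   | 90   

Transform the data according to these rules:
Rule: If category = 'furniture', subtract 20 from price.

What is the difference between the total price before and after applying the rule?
20

Step 1: Original sum of price = 1189
Step 2: 1 records have category = 'furniture'
Step 3: Each affected record changes by -20
Step 4: Total change = 1 × -20 = -20
Step 5: New sum = 1189 + -20 = 1169
Step 6: Difference = |1169 - 1189| = 20
        (Sum decreased by 20)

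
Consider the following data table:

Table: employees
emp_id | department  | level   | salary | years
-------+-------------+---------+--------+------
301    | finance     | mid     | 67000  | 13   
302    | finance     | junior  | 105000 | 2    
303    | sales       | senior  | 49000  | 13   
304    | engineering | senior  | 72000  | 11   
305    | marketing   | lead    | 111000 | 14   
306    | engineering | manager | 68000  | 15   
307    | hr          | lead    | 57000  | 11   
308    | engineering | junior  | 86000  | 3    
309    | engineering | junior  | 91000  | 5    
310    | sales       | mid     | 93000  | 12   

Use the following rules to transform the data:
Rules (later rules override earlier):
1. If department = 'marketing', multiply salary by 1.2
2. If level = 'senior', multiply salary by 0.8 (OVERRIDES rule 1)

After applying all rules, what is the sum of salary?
797000.0

Step 1: Rule 2 takes priority for records with level = 'senior'
  - 2 records: 121000 × 0.8 = 96800.0
Step 2: Rule 1 applies to remaining records with department = 'marketing'
  - 1 records: 111000 × 1.2 = 133200.0
Step 3: Other records unchanged: 567000
Step 4: Final sum = 96800.0 + 133200.0 + 567000 = 797000.0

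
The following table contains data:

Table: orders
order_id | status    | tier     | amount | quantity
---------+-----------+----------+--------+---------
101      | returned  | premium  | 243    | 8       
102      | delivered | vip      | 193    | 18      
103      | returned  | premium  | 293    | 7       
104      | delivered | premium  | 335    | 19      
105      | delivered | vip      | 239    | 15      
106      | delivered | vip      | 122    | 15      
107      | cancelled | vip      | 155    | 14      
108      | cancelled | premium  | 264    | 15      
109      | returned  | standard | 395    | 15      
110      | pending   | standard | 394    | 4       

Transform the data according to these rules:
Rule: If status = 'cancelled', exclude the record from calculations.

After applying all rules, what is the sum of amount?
2214

Step 1: Identify records where status = 'cancelled'
Step 2: The excluded records sum to 419
Step 3: Original total amount = 2633
Step 4: Remaining total = 2633 - 419 = 2214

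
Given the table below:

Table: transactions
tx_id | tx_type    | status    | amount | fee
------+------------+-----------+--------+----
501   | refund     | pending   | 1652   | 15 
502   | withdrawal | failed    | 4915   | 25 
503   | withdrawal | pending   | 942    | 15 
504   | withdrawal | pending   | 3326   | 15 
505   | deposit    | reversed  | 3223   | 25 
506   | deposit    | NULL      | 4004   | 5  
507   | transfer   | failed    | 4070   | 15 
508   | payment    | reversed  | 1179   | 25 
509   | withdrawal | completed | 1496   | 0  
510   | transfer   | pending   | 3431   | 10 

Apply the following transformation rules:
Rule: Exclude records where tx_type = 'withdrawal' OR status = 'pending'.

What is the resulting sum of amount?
12476

Step 1: Find records where tx_type = 'withdrawal' OR status = 'pending'
Step 2: 6 records match, summing to 15762
Step 3: Original sum: 28238
Step 4: Remaining sum = 28238 - 15762 = 12476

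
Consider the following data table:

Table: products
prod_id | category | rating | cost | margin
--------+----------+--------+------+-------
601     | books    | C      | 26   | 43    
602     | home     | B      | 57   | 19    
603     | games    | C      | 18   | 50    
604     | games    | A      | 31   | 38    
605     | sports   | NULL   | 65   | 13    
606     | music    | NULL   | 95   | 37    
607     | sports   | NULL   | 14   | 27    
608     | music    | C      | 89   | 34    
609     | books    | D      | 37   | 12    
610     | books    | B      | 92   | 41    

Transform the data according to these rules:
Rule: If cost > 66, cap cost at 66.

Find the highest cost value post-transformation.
66

Step 1: Original maximum cost = 95
Step 2: Apply cap at 66
Step 3: 3 records had cost > 66 and were capped
Step 4: Maximum after transformation = 66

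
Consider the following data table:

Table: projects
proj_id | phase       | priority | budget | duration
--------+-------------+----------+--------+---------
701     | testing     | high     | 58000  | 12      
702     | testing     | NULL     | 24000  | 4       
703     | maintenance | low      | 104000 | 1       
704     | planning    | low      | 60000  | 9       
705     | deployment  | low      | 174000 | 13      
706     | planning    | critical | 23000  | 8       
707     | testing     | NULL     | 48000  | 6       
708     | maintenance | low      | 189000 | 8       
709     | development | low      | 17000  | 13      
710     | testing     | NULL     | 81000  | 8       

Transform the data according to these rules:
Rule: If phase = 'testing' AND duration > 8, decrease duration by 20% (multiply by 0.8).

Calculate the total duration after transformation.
79.6

Step 1: Find records where phase = 'testing' AND duration > 8
Step 2: 1 records match, summing to 12
Step 3: After multiplier: 12 × 0.8 = 9.6
Step 4: Unaffected records sum: 70
Step 5: Final sum = 9.6 + 70 = 79.6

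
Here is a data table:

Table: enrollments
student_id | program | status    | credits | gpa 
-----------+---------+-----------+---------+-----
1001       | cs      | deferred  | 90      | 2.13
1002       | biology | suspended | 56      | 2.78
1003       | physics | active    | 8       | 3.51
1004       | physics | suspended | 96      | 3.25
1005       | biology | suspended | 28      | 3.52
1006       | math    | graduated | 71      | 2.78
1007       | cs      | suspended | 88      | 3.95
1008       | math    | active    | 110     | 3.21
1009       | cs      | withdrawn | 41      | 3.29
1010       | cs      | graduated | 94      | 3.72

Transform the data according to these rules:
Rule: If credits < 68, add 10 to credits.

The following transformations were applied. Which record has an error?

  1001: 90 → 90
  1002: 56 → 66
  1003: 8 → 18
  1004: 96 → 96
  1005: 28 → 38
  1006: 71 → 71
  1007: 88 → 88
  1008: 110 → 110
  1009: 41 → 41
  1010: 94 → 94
Record 1009 has an error. The correct transformed value should be 51, not 41.

Step 1: Check each record against the rule
Step 2: Record 1009 has credits = 41
Step 3: Since 41 < 68, the bonus should have been applied
Step 4: Correct value = 51, but claimed value = 41
Conclusion: Record 1009 has the error.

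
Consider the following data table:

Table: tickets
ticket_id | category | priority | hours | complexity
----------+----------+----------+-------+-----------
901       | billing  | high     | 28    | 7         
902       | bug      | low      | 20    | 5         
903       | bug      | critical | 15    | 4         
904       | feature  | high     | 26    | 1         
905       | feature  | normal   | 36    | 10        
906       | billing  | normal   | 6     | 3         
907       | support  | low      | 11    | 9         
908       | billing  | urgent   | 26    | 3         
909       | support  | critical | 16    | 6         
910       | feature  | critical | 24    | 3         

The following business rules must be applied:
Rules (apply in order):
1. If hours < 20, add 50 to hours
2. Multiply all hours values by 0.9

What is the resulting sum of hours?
367.2

Step 1: Apply Rule 1 - Add 50 to records with hours < 20
  - 4 records affected: 48 + (4 × 50) = 248
  - Unaffected records: 160
  - Sum after Rule 1: 408
Step 2: Apply Rule 2 - Multiply all by 0.9
  - 408 × 0.9 = 367.2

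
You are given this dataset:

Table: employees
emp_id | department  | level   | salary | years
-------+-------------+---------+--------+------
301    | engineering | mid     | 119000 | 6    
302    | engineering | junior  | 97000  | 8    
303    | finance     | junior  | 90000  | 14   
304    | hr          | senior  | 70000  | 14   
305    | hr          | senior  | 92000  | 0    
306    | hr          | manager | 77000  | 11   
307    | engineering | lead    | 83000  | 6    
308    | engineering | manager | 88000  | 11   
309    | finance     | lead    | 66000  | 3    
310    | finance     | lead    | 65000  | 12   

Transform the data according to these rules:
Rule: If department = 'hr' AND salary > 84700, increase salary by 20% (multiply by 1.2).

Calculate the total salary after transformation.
865400.0

Step 1: Find records where department = 'hr' AND salary > 84700
Step 2: 1 records match, summing to 92000
Step 3: After multiplier: 92000 × 1.2 = 110400.0
Step 4: Unaffected records sum: 755000
Step 5: Final sum = 110400.0 + 755000 = 865400.0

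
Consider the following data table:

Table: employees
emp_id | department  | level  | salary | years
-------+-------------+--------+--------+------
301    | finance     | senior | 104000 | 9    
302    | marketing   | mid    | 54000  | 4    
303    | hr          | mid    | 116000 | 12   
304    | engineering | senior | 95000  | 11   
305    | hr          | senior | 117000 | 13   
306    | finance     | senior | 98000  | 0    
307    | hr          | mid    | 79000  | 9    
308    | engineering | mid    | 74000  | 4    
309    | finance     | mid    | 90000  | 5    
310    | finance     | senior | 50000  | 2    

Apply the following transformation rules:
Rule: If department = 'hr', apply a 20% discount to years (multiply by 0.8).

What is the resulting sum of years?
62.2

Step 1: Records with department = 'hr' have total years = 34
Step 2: Apply multiplier: 34 × 0.8 = 27.2
Step 3: Other records total: 35
Step 4: Final sum = 27.2 + 35 = 62.2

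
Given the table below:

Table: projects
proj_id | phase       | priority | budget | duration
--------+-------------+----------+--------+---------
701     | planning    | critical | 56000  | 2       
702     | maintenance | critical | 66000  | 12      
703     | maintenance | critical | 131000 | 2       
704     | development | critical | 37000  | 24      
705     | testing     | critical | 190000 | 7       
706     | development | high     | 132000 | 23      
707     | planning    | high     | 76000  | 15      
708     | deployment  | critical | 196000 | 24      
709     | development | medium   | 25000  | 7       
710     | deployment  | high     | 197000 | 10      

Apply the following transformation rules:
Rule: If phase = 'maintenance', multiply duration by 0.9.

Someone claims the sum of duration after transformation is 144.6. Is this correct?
No, the correct result is 124.6.

Step 1: Calculate the correct sum after transformation
Step 2: Apply multiplier 0.9 to records where phase = 'maintenance'
Step 3: Correct result = 124.6
Step 4: Claimed result = 144.6
Step 5: 124.6 ≠ 144.6
Conclusion: The claimed result is incorrect. The correct answer is 124.6.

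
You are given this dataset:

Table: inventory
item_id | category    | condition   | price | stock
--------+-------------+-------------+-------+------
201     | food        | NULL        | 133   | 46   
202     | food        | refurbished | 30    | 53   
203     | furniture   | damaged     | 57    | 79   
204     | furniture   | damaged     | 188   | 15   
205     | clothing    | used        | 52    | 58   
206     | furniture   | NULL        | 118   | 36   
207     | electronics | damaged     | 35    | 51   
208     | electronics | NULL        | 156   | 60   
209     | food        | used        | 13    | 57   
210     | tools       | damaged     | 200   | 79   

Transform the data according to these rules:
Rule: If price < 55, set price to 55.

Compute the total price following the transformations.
1072

Step 1: 4 records have price < 55
Step 2: These records originally summed to 130
Step 3: After setting to minimum: 4 × 55 = 220
Step 4: Unaffected records sum: 852
Step 5: Final sum = 220 + 852 = 1072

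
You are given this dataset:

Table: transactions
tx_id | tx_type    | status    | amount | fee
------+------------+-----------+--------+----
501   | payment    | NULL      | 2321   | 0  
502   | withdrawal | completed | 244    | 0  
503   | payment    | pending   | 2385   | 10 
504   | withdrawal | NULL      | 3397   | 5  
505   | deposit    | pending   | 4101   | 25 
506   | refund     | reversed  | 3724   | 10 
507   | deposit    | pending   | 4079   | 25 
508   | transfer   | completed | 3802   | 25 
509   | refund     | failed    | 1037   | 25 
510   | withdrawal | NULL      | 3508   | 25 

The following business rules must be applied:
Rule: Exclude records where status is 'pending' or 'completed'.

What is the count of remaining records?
5

Step 1: Count records to exclude
  - 3 (pending) + 2 (completed) = 5 records
Step 2: Total records: 10
Step 3: Remaining = 10 - 5 = 5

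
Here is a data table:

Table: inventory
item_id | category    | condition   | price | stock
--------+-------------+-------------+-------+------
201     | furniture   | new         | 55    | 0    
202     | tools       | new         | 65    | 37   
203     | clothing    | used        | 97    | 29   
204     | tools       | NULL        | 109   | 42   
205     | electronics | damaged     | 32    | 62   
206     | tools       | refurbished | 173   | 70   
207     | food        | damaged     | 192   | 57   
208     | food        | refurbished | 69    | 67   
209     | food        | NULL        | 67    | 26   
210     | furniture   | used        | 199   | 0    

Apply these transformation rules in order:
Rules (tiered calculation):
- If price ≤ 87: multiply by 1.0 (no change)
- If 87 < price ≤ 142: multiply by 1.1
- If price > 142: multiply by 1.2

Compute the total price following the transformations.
1191.4

Step 1: Tier 1 (price ≤ 87): 5 records, sum = 288 × 1.0 = 288.0
Step 2: Tier 2 (87 < price ≤ 142): 2 records, sum = 206 × 1.1 = 226.6
Step 3: Tier 3 (price > 142): 3 records, sum = 564 × 1.2 = 676.8
Step 4: Final sum = 288.0 + 226.6 + 676.8 = 1191.4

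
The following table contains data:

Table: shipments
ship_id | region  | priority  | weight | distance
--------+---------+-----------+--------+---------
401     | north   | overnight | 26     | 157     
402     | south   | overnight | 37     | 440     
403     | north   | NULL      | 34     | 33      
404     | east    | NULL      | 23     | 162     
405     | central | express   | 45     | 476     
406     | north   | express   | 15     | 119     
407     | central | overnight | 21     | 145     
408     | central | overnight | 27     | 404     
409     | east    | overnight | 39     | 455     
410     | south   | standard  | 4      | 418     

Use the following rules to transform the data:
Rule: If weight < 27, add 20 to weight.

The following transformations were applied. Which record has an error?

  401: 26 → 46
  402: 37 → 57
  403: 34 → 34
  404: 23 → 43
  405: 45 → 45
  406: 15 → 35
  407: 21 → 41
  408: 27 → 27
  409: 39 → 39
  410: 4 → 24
Record 402 has an error. The correct transformed value should be 37, not 57.

Step 1: Check each record against the rule
Step 2: Record 402 has weight = 37
Step 3: Since 37 >= 27, the bonus should not have been applied
Step 4: Correct value = 37, but claimed value = 57
Conclusion: Record 402 has the error.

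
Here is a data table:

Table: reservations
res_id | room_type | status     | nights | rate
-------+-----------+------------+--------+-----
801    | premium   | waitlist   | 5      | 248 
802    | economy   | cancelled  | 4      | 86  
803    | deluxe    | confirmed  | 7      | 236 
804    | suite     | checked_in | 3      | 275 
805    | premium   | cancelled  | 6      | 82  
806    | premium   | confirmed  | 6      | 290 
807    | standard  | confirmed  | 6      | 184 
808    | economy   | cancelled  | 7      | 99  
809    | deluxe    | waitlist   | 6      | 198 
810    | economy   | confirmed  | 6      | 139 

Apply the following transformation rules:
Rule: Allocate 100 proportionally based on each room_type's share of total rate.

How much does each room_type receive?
deluxe: 23.63, economy: 17.64, premium: 33.75, standard: 10.02, suite: 14.97

Step 1: Calculate total rate = 1837
Step 2: Calculate each room_type's proportion:
  deluxe: 434/1837 = 23.63% → 23.63
  economy: 324/1837 = 17.64% → 17.64
  premium: 620/1837 = 33.75% → 33.75
  standard: 184/1837 = 10.02% → 10.02
  suite: 275/1837 = 14.97% → 14.97
Step 3: Verify: sum of allocations ≈ 100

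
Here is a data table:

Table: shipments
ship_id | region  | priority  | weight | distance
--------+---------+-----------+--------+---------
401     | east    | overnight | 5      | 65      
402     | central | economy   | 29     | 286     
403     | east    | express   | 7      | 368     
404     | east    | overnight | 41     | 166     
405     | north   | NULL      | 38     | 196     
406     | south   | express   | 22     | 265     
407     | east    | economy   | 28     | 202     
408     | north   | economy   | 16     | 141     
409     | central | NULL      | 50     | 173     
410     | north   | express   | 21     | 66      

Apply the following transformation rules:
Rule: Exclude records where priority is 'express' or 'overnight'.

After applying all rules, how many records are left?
5

Step 1: Count records to exclude
  - 3 (express) + 2 (overnight) = 5 records
Step 2: Total records: 10
Step 3: Remaining = 10 - 5 = 5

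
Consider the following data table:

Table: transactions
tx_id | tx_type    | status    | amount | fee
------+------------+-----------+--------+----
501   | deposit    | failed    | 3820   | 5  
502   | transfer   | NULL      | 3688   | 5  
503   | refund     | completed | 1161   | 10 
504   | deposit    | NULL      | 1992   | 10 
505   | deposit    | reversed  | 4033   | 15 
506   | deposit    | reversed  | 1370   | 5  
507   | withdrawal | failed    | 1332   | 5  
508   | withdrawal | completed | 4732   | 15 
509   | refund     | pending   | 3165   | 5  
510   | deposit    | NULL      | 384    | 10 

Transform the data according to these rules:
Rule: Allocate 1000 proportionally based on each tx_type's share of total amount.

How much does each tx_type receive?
deposit: 451.73, refund: 168.48, transfer: 143.63, withdrawal: 236.16

Step 1: Calculate total amount = 25677
Step 2: Calculate each tx_type's proportion:
  deposit: 11599/25677 = 45.17% → 451.73
  refund: 4326/25677 = 16.85% → 168.48
  transfer: 3688/25677 = 14.36% → 143.63
  withdrawal: 6064/25677 = 23.62% → 236.16
Step 3: Verify: sum of allocations ≈ 1000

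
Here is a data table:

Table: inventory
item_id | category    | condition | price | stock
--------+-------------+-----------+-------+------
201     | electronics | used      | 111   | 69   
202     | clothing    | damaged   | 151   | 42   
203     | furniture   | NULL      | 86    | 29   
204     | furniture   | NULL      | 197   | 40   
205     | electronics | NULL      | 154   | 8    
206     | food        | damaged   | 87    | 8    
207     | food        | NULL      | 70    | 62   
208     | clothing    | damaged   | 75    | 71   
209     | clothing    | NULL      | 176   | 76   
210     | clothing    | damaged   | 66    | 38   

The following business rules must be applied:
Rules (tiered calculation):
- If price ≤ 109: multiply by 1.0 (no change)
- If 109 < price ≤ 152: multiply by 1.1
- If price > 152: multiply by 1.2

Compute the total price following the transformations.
1304.6

Step 1: Tier 1 (price ≤ 109): 5 records, sum = 384 × 1.0 = 384.0
Step 2: Tier 2 (109 < price ≤ 152): 2 records, sum = 262 × 1.1 = 288.2
Step 3: Tier 3 (price > 152): 3 records, sum = 527 × 1.2 = 632.4
Step 4: Final sum = 384.0 + 288.2 + 632.4 = 1304.6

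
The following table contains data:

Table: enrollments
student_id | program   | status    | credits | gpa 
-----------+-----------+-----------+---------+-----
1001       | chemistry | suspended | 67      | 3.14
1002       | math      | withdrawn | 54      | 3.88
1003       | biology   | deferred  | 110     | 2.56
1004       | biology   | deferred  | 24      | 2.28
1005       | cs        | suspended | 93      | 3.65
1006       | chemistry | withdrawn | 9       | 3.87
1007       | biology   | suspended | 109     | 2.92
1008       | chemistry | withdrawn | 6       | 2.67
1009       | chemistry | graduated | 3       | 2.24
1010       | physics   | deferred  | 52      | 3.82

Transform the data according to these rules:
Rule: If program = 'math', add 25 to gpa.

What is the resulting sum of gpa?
56.03

Step 1: Count records where program = 'math': 1
Step 2: Total bonus added: 1 × 25 = 25
Step 3: Original sum of gpa: 31.03
Step 4: Final sum = 31.03 + 25 = 56.03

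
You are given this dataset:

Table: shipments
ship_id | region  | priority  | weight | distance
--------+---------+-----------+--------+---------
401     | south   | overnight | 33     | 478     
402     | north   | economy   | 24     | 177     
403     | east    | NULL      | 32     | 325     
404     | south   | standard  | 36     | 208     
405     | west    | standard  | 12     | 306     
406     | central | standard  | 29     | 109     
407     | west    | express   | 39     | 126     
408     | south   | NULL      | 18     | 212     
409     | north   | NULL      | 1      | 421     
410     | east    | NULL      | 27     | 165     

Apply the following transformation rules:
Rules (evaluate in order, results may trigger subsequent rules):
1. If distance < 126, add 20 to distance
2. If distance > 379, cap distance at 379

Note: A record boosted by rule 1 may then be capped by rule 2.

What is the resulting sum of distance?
2406

Step 1: Apply rule 1 to records with distance < 126
  - 1 records get bonus of 20
  - Of these, 0 records then exceed 379 and get capped
Step 2: Apply rule 2 to records with distance > 379
  - 2 records (original) are capped
Step 3: Calculate final sum = 2406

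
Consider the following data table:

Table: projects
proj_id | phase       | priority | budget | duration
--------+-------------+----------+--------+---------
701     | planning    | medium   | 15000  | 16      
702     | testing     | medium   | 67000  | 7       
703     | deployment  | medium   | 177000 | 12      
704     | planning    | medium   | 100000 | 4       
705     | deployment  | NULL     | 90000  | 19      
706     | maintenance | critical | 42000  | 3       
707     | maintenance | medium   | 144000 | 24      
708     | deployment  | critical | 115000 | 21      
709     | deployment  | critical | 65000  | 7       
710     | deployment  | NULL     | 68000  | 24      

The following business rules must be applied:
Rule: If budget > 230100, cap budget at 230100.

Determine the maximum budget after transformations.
177000

Step 1: Original maximum budget = 177000
Step 2: Check cap of 230100 against maximum
Step 3: No records exceed the cap (max 177000 <= cap 230100), so no capping applies
Step 4: Maximum after transformation = 177000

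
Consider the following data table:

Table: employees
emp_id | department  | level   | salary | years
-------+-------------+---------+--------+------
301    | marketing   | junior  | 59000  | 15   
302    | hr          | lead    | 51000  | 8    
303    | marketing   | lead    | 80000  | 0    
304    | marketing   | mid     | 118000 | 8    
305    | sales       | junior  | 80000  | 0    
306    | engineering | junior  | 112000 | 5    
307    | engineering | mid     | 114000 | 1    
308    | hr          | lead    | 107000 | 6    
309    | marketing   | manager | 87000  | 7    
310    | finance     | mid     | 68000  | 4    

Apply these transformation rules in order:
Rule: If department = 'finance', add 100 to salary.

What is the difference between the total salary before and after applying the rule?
100

Step 1: Original sum of salary = 876000
Step 2: 1 records have department = 'finance'
Step 3: Each affected record changes by 100
Step 4: Total change = 1 × 100 = 100
Step 5: New sum = 876000 + 100 = 876100
Step 6: Difference = |876100 - 876000| = 100
        (Sum increased by 100)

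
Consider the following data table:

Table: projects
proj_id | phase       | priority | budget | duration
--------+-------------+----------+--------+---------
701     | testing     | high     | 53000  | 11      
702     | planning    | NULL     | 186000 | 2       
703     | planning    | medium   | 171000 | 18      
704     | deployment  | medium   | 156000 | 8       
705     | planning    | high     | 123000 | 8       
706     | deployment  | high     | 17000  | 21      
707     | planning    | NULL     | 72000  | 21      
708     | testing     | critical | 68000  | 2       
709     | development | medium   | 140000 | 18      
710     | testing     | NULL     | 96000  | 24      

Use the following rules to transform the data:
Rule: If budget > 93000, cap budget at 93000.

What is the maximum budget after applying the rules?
93000

Step 1: Original maximum budget = 186000
Step 2: Apply cap at 93000
Step 3: 6 records had budget > 93000 and were capped
Step 4: Maximum after transformation = 93000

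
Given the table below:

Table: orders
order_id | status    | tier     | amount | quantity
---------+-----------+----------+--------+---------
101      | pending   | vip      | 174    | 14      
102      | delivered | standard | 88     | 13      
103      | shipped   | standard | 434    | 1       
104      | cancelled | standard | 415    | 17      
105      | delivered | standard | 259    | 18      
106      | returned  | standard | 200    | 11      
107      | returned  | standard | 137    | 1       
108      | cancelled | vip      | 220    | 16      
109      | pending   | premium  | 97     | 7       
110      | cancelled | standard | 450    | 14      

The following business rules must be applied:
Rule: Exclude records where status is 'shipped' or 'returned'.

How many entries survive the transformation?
7

Step 1: Count records to exclude
  - 1 (shipped) + 2 (returned) = 3 records
Step 2: Total records: 10
Step 3: Remaining = 10 - 3 = 7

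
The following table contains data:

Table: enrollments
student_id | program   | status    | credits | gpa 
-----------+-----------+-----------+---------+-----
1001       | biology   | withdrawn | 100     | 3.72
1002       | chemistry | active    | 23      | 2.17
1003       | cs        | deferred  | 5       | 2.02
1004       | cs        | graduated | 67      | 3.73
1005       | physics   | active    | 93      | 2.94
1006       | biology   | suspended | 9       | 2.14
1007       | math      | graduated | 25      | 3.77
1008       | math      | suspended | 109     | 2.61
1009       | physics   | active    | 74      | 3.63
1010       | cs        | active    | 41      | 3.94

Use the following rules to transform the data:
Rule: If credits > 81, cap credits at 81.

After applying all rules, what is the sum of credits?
487

Step 1: 3 records have credits > 81
Step 2: These records originally summed to 302
Step 3: After capping: 3 × 81 = 243
Step 4: Unaffected records sum: 244
Step 5: Final sum = 243 + 244 = 487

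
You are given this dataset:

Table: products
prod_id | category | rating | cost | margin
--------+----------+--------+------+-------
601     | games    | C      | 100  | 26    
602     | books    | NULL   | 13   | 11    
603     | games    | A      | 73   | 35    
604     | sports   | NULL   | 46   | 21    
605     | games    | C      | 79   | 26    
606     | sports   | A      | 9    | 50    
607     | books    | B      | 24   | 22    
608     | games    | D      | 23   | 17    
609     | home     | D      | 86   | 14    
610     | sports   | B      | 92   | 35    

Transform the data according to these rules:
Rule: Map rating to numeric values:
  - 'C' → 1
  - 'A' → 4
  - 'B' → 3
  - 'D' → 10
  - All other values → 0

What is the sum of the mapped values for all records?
36

Step 1: Apply mapping to each record
Step 2: Count by status:
  'C': 2 records × 1 = 2
  'A': 2 records × 4 = 8
  'B': 2 records × 3 = 6
  'D': 2 records × 10 = 20
Step 3: Sum all mapped values = 36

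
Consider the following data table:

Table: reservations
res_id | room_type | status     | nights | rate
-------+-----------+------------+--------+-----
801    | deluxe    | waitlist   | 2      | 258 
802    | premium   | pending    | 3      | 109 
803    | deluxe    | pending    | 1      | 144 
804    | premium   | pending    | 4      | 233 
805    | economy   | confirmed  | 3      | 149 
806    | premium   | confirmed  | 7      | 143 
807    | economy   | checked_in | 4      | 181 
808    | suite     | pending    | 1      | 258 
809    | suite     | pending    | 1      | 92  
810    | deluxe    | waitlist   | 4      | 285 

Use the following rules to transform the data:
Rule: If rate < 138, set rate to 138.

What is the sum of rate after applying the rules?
1927

Step 1: 2 records have rate < 138
Step 2: These records originally summed to 201
Step 3: After setting to minimum: 2 × 138 = 276
Step 4: Unaffected records sum: 1651
Step 5: Final sum = 276 + 1651 = 1927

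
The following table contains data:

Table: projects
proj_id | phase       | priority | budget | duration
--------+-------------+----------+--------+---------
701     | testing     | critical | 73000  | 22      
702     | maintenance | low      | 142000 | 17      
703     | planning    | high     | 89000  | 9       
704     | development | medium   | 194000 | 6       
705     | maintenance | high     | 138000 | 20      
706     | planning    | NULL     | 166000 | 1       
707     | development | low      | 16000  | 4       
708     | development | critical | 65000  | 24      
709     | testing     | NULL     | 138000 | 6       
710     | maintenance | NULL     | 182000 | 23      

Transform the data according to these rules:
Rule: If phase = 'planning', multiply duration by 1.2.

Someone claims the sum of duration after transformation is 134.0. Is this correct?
Yes, the result is correct.

Step 1: Calculate the correct sum after transformation
Step 2: Apply multiplier 1.2 to records where phase = 'planning'
Step 3: Correct result = 134.0
Step 4: Claimed result = 134.0
Step 5: 134.0 = 134.0 ✓
Conclusion: The claimed result is correct.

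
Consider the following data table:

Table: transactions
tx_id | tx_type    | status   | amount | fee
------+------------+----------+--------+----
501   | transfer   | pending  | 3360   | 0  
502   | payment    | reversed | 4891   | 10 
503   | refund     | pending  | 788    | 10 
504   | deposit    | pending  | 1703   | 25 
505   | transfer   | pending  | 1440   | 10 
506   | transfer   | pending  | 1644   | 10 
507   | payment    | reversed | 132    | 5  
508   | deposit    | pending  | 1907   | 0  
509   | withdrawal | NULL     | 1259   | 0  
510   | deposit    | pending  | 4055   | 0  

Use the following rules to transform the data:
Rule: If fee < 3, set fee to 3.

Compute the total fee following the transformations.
82

Step 1: 4 records have fee < 3
Step 2: These records originally summed to 0
Step 3: After setting to minimum: 4 × 3 = 12
Step 4: Unaffected records sum: 70
Step 5: Final sum = 12 + 70 = 82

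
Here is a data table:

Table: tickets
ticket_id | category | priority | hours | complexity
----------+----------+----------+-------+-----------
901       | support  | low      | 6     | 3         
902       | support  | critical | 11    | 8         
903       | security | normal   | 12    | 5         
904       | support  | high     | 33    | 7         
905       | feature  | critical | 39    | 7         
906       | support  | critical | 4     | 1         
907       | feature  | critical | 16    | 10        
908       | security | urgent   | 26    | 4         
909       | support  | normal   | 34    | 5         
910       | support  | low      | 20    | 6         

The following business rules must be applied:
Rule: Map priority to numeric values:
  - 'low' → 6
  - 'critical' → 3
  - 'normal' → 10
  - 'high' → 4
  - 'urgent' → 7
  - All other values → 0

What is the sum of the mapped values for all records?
55

Step 1: Apply mapping to each record
Step 2: Count by status:
  'low': 2 records × 6 = 12
  'critical': 4 records × 3 = 12
  'normal': 2 records × 10 = 20
  'high': 1 records × 4 = 4
  'urgent': 1 records × 7 = 7
Step 3: Sum all mapped values = 55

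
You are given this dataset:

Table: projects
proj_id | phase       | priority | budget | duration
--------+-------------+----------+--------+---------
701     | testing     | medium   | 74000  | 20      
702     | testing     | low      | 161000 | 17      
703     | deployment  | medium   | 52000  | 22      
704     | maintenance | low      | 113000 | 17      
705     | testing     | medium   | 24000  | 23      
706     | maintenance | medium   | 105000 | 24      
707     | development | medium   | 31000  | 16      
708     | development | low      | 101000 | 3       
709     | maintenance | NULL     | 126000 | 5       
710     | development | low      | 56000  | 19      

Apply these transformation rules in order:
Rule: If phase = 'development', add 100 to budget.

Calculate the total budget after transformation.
843300

Step 1: Count records where phase = 'development': 3
Step 2: Total bonus added: 3 × 100 = 300
Step 3: Original sum of budget: 843000
Step 4: Final sum = 843000 + 300 = 843300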